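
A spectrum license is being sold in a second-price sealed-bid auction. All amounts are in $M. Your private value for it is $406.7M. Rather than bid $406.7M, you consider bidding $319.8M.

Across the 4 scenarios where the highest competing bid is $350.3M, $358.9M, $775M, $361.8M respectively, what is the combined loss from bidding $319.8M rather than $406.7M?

The deviation costs you only when the competing bid falls strictly between $319.8M and $406.7M; elsewhere both bids give the same outcome.
$350.3M: truthful payoff $56.4M, deviation payoff $0M → loss $56.4M.
$358.9M: truthful payoff $47.8M, deviation payoff $0M → loss $47.8M.
$775M: outcomes coincide → loss $0M.
$361.8M: truthful payoff $44.9M, deviation payoff $0M → loss $44.9M.
Total loss = $56.4M + $47.8M + $44.9M = $149.1M.
Truthful bidding weakly dominates here: raising your bid can only win items priced above your value, and lowering it can only forfeit items priced below.

$149.1M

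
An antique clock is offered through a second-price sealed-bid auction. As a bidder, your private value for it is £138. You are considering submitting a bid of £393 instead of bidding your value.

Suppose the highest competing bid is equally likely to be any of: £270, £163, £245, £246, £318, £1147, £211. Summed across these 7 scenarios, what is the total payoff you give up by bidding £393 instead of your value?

The deviation costs you only when the competing bid falls strictly between £138 and £393; elsewhere both bids give the same outcome.
£270: truthful payoff £0, deviation payoff −£132 → loss £132.
£163: truthful payoff £0, deviation payoff −£25 → loss £25.
£245: truthful payoff £0, deviation payoff −£107 → loss £107.
£246: truthful payoff £0, deviation payoff −£108 → loss £108.
£318: truthful payoff £0, deviation payoff −£180 → loss £180.
£1147: outcomes coincide → loss £0.
£211: truthful payoff £0, deviation payoff −£73 → loss £73.
Total loss = £132 + £25 + £107 + £108 + £180 + £73 = £625.

£625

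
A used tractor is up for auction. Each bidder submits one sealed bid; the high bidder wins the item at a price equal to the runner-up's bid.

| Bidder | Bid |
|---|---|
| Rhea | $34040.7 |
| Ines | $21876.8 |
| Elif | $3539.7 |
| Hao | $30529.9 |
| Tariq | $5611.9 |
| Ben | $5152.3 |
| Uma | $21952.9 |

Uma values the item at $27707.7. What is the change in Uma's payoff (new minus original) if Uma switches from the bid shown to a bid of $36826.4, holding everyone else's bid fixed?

The highest bid among the other bidders is $34040.7; Uma's bid doesn't change that.
Original bid $21952.9: Uma is not highest (top rival bid is $34040.7); payoff $0.
Alternative bid $36826.4: Uma is highest, pays the top rival bid $34040.7; payoff $27707.7 − $34040.7 = −$6333.
Change in payoff = −$6333 − ($0) = −$6333.

−$6333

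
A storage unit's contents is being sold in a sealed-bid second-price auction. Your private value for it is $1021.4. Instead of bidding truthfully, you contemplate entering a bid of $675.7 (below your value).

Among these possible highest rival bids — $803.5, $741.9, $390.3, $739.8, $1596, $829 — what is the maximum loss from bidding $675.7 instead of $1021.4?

$803.5: truthful gives $217.9, deviation gives $0 → loss $217.9.
$741.9: truthful gives $279.5, deviation gives $0 → loss $279.5.
$390.3: same outcome either way → loss $0.
$739.8: truthful gives $281.6, deviation gives $0 → loss $281.6.
$1596: same outcome either way → loss $0.
$829: truthful gives $192.4, deviation gives $0 → loss $192.4.
Maximum loss: $281.6.

$281.6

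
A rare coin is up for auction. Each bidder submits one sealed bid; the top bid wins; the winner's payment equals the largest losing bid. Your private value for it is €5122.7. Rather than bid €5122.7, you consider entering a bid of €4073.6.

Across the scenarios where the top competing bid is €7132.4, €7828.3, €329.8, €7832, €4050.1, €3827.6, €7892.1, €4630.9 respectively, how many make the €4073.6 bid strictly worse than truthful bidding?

1

The deviation hurts exactly when the highest competing bid lies strictly between €4073.6 and €5122.7 — underbidding then forfeits a profitable win.
€7132.4: above both → same outcome either way.
€7828.3: above both → same outcome either way.
€329.8: below both → same outcome either way.
€7832: above both → same outcome either way.
€4050.1: below both → same outcome either way.
€3827.6: below both → same outcome either way.
€7892.1: above both → same outcome either way.
€4630.9: inside the interval → strictly worse (loss €491.8).
Count: 1.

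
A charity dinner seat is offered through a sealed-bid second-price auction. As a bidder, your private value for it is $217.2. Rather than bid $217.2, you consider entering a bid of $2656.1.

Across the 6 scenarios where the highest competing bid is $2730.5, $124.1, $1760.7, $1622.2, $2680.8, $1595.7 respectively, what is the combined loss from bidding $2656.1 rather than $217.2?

$4327

The deviation costs you only when the competing bid falls strictly between $217.2 and $2656.1; elsewhere both bids give the same outcome.
$2730.5: outcomes coincide → loss $0.
$124.1: outcomes coincide → loss $0.
$1760.7: truthful payoff $0, deviation payoff −$1543.5 → loss $1543.5.
$1622.2: truthful payoff $0, deviation payoff −$1405 → loss $1405.
$2680.8: outcomes coincide → loss $0.
$1595.7: truthful payoff $0, deviation payoff −$1378.5 → loss $1378.5.
Total loss = $1543.5 + $1405 + $1378.5 = $4327.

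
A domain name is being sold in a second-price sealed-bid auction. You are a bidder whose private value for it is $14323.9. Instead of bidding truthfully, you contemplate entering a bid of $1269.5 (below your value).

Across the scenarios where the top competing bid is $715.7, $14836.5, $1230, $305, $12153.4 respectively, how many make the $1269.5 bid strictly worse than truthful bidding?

1

The deviation hurts exactly when the highest competing bid lies strictly between $1269.5 and $14323.9 — underbidding then forfeits a profitable win.
$715.7: below both → same outcome either way.
$14836.5: above both → same outcome either way.
$1230: below both → same outcome either way.
$305: below both → same outcome either way.
$12153.4: inside the interval → strictly worse (loss $2170.5).
Count: 1.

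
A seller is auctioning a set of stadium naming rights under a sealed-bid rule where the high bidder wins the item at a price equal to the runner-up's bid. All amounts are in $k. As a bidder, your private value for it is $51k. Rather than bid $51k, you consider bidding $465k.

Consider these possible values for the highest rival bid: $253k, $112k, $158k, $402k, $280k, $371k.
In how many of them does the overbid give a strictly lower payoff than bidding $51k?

The deviation hurts exactly when the highest competing bid lies strictly between $51k and $465k — overbidding then wins at a price above your value.
$253k: inside the interval → strictly worse (loss $202k).
$112k: inside the interval → strictly worse (loss $61k).
$158k: inside the interval → strictly worse (loss $107k).
$402k: inside the interval → strictly worse (loss $351k).
$280k: inside the interval → strictly worse (loss $229k).
$371k: inside the interval → strictly worse (loss $320k).
Count: 6.

6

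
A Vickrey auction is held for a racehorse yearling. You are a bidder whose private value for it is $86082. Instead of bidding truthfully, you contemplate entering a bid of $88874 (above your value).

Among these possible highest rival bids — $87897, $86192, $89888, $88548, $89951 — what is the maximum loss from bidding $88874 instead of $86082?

$2466

$87897: truthful gives $0, deviation gives −$1815 → loss $1815.
$86192: truthful gives $0, deviation gives −$110 → loss $110.
$89888: same outcome either way → loss $0.
$88548: truthful gives $0, deviation gives −$2466 → loss $2466.
$89951: same outcome either way → loss $0.
Maximum loss: $2466.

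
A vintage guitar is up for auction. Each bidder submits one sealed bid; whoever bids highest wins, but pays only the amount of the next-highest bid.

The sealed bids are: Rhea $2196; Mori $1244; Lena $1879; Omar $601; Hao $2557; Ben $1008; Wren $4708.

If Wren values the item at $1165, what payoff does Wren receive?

Highest bid: Wren at $4708, so Wren wins.
Second-highest bid: Hao at $2557 — that is the price the winner pays.
Wren's payoff = value − price = $1165 − $2557 = −$1392.

−$1392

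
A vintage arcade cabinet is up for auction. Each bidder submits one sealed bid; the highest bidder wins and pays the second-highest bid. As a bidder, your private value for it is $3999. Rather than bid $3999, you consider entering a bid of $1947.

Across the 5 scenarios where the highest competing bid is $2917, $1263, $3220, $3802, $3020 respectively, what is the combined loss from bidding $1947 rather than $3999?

The deviation costs you only when the competing bid falls strictly between $1947 and $3999; elsewhere both bids give the same outcome.
$2917: truthful payoff $1082, deviation payoff $0 → loss $1082.
$1263: outcomes coincide → loss $0.
$3220: truthful payoff $779, deviation payoff $0 → loss $779.
$3802: truthful payoff $197, deviation payoff $0 → loss $197.
$3020: truthful payoff $979, deviation payoff $0 → loss $979.
Total loss = $1082 + $779 + $197 + $979 = $3037.

$3037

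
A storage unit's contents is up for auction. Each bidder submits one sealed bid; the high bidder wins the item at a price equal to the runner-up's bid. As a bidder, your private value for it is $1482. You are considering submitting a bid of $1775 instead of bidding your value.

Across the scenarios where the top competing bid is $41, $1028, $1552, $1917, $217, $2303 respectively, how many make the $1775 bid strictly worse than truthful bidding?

1

The deviation hurts exactly when the highest competing bid lies strictly between $1482 and $1775 — overbidding then wins at a price above your value.
$41: below both → same outcome either way.
$1028: below both → same outcome either way.
$1552: inside the interval → strictly worse (loss $70).
$1917: above both → same outcome either way.
$217: below both → same outcome either way.
$2303: above both → same outcome either way.
Count: 1.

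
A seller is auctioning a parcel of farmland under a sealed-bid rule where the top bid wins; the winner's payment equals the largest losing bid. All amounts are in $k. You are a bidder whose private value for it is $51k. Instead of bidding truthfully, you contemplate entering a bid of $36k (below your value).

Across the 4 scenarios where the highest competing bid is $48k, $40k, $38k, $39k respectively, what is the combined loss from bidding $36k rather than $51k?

The deviation costs you only when the competing bid falls strictly between $36k and $51k; elsewhere both bids give the same outcome.
$48k: truthful payoff $3k, deviation payoff $0k → loss $3k.
$40k: truthful payoff $11k, deviation payoff $0k → loss $11k.
$38k: truthful payoff $13k, deviation payoff $0k → loss $13k.
$39k: truthful payoff $12k, deviation payoff $0k → loss $12k.
Total loss = $3k + $11k + $13k + $12k = $39k.

$39k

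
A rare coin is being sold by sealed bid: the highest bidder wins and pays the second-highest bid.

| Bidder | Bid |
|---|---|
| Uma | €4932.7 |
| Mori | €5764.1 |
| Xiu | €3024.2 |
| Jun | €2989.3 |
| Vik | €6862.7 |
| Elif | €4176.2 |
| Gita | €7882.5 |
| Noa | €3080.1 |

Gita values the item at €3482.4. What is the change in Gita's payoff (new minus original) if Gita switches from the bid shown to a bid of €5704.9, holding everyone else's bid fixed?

The highest bid among the other bidders is €6862.7; Gita's bid doesn't change that.
Original bid €7882.5: Gita is highest, pays the top rival bid €6862.7; payoff €3482.4 − €6862.7 = −€3380.3.
Alternative bid €5704.9: Gita is not highest (top rival bid is €6862.7); payoff €0.
Change in payoff = €0 − (−€3380.3) = €3380.3.

€3380.3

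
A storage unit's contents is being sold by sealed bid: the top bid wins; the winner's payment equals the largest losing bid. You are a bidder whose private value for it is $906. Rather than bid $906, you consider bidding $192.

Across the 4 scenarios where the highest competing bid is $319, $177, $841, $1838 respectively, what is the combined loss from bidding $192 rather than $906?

The deviation costs you only when the competing bid falls strictly between $192 and $906; elsewhere both bids give the same outcome.
$319: truthful payoff $587, deviation payoff $0 → loss $587.
$177: outcomes coincide → loss $0.
$841: truthful payoff $65, deviation payoff $0 → loss $65.
$1838: outcomes coincide → loss $0.
Total loss = $587 + $65 = $652.

$652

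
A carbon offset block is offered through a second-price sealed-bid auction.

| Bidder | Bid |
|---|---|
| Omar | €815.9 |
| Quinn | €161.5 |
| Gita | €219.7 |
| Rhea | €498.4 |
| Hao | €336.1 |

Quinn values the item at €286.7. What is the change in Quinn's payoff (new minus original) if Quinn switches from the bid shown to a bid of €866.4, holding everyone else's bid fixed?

−€529.2

The highest bid among the other bidders is €815.9; Quinn's bid doesn't change that.
Original bid €161.5: Quinn is not highest (top rival bid is €815.9); payoff €0.
Alternative bid €866.4: Quinn is highest, pays the top rival bid €815.9; payoff €286.7 − €815.9 = −€529.2.
Change in payoff = −€529.2 − (€0) = −€529.2.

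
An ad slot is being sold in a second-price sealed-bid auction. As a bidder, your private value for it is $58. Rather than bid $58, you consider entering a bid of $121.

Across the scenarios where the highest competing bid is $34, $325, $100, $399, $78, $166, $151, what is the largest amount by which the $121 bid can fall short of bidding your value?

$34: same outcome either way → loss $0.
$325: same outcome either way → loss $0.
$100: truthful gives $0, deviation gives −$42 → loss $42.
$399: same outcome either way → loss $0.
$78: truthful gives $0, deviation gives −$20 → loss $20.
$166: same outcome either way → loss $0.
$151: same outcome either way → loss $0.
Maximum loss: $42.

$42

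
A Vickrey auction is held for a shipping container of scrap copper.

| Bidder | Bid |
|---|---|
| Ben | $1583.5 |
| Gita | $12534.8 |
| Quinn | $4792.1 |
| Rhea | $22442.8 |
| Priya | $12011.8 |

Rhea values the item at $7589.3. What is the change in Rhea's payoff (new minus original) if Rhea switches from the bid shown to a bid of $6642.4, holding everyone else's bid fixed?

The highest bid among the other bidders is $12534.8; Rhea's bid doesn't change that.
Original bid $22442.8: Rhea is highest, pays the top rival bid $12534.8; payoff $7589.3 − $12534.8 = −$4945.5.
Alternative bid $6642.4: Rhea is not highest (top rival bid is $12534.8); payoff $0.
Change in payoff = $0 − (−$4945.5) = $4945.5.

$4945.5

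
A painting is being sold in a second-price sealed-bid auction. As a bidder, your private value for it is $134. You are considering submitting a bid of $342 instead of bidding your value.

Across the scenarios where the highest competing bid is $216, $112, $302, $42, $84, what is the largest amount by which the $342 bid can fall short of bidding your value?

$216: truthful gives $0, deviation gives −$82 → loss $82.
$112: same outcome either way → loss $0.
$302: truthful gives $0, deviation gives −$168 → loss $168.
$42: same outcome either way → loss $0.
$84: same outcome either way → loss $0.
Maximum loss: $168.

$168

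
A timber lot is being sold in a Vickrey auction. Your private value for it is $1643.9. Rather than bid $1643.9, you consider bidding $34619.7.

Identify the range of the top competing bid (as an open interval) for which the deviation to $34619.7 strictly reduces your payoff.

If the competing bid is below $1643.9, both bids win at the same price — no difference.
If it is above $34619.7, both bids lose — no difference.
If it lies strictly between $1643.9 and $34619.7, bidding your value loses (payoff 0) while bidding $34619.7 wins at a price above your value (payoff negative).
So the deviation strictly hurts on the open interval ($1643.9, $34619.7).

($1643.9, $34619.7)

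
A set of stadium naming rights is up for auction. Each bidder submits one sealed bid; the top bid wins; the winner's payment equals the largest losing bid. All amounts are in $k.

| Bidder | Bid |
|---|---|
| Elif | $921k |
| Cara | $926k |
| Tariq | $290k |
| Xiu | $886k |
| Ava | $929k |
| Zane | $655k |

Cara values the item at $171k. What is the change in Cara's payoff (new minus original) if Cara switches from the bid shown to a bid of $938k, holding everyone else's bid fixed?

−$758k

The highest bid among the other bidders is $929k; Cara's bid doesn't change that.
Original bid $926k: Cara is not highest (top rival bid is $929k); payoff $0k.
Alternative bid $938k: Cara is highest, pays the top rival bid $929k; payoff $171k − $929k = −$758k.
Change in payoff = −$758k − ($0k) = −$758k.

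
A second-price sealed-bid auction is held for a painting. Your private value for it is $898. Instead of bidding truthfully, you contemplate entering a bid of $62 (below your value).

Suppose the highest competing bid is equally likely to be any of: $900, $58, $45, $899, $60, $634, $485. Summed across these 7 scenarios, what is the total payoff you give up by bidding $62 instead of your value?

The deviation costs you only when the competing bid falls strictly between $62 and $898; elsewhere both bids give the same outcome.
$900: outcomes coincide → loss $0.
$58: outcomes coincide → loss $0.
$45: outcomes coincide → loss $0.
$899: outcomes coincide → loss $0.
$60: outcomes coincide → loss $0.
$634: truthful payoff $264, deviation payoff $0 → loss $264.
$485: truthful payoff $413, deviation payoff $0 → loss $413.
Total loss = $264 + $413 = $677.

$677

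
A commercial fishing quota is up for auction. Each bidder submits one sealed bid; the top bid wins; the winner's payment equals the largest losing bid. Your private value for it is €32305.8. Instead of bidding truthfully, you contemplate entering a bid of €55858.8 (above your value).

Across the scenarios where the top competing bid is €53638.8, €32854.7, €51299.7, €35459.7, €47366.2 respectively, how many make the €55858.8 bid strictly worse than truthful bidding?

5

The deviation hurts exactly when the highest competing bid lies strictly between €32305.8 and €55858.8 — overbidding then wins at a price above your value.
€53638.8: inside the interval → strictly worse (loss €21333).
€32854.7: inside the interval → strictly worse (loss €548.9).
€51299.7: inside the interval → strictly worse (loss €18993.9).
€35459.7: inside the interval → strictly worse (loss €3153.9).
€47366.2: inside the interval → strictly worse (loss €15060.4).
Count: 5.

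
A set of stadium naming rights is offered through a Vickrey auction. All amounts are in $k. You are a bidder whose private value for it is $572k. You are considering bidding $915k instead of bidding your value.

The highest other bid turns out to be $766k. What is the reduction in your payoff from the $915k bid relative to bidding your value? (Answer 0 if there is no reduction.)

Bidding your value $572k: you lose (since $572k < $766k). Payoff $0k.
Bidding $915k: you win and pay $766k. Payoff $572k − $766k = −$194k.
The competing bid $766k lies between your value and your inflated bid, so overbidding wins an item priced above your value.
Loss from deviating = $0k − (−$194k) = $194k.
In a second-price auction your bid sets only whether you win, not what you pay, so bidding your true value is weakly dominant.

$194k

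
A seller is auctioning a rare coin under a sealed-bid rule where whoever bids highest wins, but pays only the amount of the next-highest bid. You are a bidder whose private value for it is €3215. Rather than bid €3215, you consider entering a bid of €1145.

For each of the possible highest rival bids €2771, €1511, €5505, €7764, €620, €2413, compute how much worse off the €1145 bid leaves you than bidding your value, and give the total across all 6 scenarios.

€2950

The deviation costs you only when the competing bid falls strictly between €1145 and €3215; elsewhere both bids give the same outcome.
€2771: truthful payoff €444, deviation payoff €0 → loss €444.
€1511: truthful payoff €1704, deviation payoff €0 → loss €1704.
€5505: outcomes coincide → loss €0.
€7764: outcomes coincide → loss €0.
€620: outcomes coincide → loss €0.
€2413: truthful payoff €802, deviation payoff €0 → loss €802.
Total loss = €444 + €1704 + €802 = €2950.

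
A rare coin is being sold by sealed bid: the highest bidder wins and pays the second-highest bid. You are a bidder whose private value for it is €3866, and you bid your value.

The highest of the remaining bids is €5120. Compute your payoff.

€0

Your bid €3866 is below the highest competing bid €5120, so you lose.
A losing bidder pays nothing and receives nothing: payoff = €0.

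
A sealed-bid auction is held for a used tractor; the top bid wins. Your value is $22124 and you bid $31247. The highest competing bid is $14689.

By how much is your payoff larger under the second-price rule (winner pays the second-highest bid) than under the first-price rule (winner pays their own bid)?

$16558

You have the highest bid, so you win under either rule.
Second-price: pay $14689 → payoff $7435.
First-price: pay your own bid $31247 → payoff −$9123.
Difference = $7435 − (−$9123) = $16558.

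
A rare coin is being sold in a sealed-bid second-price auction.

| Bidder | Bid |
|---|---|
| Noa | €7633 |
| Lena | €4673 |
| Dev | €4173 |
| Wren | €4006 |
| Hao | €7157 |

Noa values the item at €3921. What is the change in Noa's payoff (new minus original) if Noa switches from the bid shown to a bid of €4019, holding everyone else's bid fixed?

The highest bid among the other bidders is €7157; Noa's bid doesn't change that.
Original bid €7633: Noa is highest, pays the top rival bid €7157; payoff €3921 − €7157 = −€3236.
Alternative bid €4019: Noa is not highest (top rival bid is €7157); payoff €0.
Change in payoff = €0 − (−€3236) = €3236.

€3236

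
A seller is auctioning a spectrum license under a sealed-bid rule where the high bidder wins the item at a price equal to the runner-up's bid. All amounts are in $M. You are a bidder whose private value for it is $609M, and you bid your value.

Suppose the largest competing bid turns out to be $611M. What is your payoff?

Your bid $609M is below the highest competing bid $611M, so you lose.
A losing bidder pays nothing and receives nothing: payoff = $0M.

$0M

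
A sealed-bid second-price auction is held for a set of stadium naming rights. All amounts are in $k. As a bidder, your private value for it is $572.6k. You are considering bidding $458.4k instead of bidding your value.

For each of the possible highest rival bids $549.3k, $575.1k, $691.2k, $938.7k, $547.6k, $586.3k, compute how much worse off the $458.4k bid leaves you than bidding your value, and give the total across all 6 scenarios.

$48.3k

The deviation costs you only when the competing bid falls strictly between $458.4k and $572.6k; elsewhere both bids give the same outcome.
$549.3k: truthful payoff $23.3k, deviation payoff $0k → loss $23.3k.
$575.1k: outcomes coincide → loss $0k.
$691.2k: outcomes coincide → loss $0k.
$938.7k: outcomes coincide → loss $0k.
$547.6k: truthful payoff $25k, deviation payoff $0k → loss $25k.
$586.3k: outcomes coincide → loss $0k.
Total loss = $23.3k + $25k = $48.3k.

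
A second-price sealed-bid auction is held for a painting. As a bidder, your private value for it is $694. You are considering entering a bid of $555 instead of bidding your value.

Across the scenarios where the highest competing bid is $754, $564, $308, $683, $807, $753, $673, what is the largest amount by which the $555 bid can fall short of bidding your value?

$130

$754: same outcome either way → loss $0.
$564: truthful gives $130, deviation gives $0 → loss $130.
$308: same outcome either way → loss $0.
$683: truthful gives $11, deviation gives $0 → loss $11.
$807: same outcome either way → loss $0.
$753: same outcome either way → loss $0.
$673: truthful gives $21, deviation gives $0 → loss $21.
Maximum loss: $130.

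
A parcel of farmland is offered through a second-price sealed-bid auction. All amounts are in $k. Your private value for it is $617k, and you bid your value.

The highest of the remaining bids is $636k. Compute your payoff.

Your bid $617k is below the highest competing bid $636k, so you lose.
A losing bidder pays nothing and receives nothing: payoff = $0k.

$0k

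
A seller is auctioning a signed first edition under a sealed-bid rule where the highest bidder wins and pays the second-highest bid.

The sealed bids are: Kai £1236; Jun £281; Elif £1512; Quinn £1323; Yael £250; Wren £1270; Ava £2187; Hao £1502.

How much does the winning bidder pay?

£1512

Highest bid: Ava at £2187, so Ava wins.
Second-highest bid: Elif at £1512 — that is the price the winner pays.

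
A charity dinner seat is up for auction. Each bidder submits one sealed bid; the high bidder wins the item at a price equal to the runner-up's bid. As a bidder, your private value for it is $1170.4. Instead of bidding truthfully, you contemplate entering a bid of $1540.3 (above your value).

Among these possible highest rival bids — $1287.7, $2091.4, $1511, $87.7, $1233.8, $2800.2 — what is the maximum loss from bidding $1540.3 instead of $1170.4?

$340.6

$1287.7: truthful gives $0, deviation gives −$117.3 → loss $117.3.
$2091.4: same outcome either way → loss $0.
$1511: truthful gives $0, deviation gives −$340.6 → loss $340.6.
$87.7: same outcome either way → loss $0.
$1233.8: truthful gives $0, deviation gives −$63.4 → loss $63.4.
$2800.2: same outcome either way → loss $0.
Maximum loss: $340.6.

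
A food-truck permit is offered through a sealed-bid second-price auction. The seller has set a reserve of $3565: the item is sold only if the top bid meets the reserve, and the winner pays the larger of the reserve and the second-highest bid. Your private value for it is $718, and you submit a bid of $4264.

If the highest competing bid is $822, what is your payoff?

Your bid $4264 is the highest and exceeds the reserve.
Price = max(second-highest bid, reserve) = max($822, $3565) = $3565.
Payoff = $718 − $3565 = −$2847.

−$2847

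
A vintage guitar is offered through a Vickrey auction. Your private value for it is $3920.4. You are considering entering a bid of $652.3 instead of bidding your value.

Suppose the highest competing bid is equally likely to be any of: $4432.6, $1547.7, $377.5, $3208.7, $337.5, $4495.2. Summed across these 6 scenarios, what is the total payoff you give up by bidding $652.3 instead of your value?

The deviation costs you only when the competing bid falls strictly between $652.3 and $3920.4; elsewhere both bids give the same outcome.
$4432.6: outcomes coincide → loss $0.
$1547.7: truthful payoff $2372.7, deviation payoff $0 → loss $2372.7.
$377.5: outcomes coincide → loss $0.
$3208.7: truthful payoff $711.7, deviation payoff $0 → loss $711.7.
$337.5: outcomes coincide → loss $0.
$4495.2: outcomes coincide → loss $0.
Total loss = $2372.7 + $711.7 = $3084.4.
Truthful bidding weakly dominates here: raising your bid can only win items priced above your value, and lowering it can only forfeit items priced below.

$3084.4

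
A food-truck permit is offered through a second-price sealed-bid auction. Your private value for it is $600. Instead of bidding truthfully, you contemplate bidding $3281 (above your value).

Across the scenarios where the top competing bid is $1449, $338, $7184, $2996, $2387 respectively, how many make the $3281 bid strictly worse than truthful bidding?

The deviation hurts exactly when the highest competing bid lies strictly between $600 and $3281 — overbidding then wins at a price above your value.
$1449: inside the interval → strictly worse (loss $849).
$338: below both → same outcome either way.
$7184: above both → same outcome either way.
$2996: inside the interval → strictly worse (loss $2396).
$2387: inside the interval → strictly worse (loss $1787).
Count: 3.

3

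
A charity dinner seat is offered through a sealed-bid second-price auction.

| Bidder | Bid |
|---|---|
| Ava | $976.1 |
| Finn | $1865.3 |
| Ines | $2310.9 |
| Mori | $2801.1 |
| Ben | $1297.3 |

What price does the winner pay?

Highest bid: Mori at $2801.1, so Mori wins.
Second-highest bid: Ines at $2310.9 — that is the price the winner pays.

$2310.9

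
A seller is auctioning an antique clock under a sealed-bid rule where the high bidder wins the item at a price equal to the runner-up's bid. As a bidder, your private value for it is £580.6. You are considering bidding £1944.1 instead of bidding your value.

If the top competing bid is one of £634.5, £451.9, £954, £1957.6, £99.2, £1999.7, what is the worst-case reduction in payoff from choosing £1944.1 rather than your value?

£634.5: truthful gives £0, deviation gives −£53.9 → loss £53.9.
£451.9: same outcome either way → loss £0.
£954: truthful gives £0, deviation gives −£373.4 → loss £373.4.
£1957.6: same outcome either way → loss £0.
£99.2: same outcome either way → loss £0.
£1999.7: same outcome either way → loss £0.
Maximum loss: £373.4.

£373.4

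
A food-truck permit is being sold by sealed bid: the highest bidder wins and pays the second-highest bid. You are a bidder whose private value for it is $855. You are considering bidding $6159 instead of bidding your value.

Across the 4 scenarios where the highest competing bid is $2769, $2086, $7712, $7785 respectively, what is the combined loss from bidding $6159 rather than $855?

$3145

The deviation costs you only when the competing bid falls strictly between $855 and $6159; elsewhere both bids give the same outcome.
$2769: truthful payoff $0, deviation payoff −$1914 → loss $1914.
$2086: truthful payoff $0, deviation payoff −$1231 → loss $1231.
$7712: outcomes coincide → loss $0.
$7785: outcomes coincide → loss $0.
Total loss = $1914 + $1231 = $3145.
Truthful bidding weakly dominates here: raising your bid can only win items priced above your value, and lowering it can only forfeit items priced below.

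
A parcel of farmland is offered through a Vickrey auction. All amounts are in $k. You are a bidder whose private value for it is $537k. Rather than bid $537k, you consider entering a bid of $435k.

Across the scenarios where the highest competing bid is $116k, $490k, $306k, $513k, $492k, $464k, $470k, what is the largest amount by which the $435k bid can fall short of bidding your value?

$116k: same outcome either way → loss $0k.
$490k: truthful gives $47k, deviation gives $0k → loss $47k.
$306k: same outcome either way → loss $0k.
$513k: truthful gives $24k, deviation gives $0k → loss $24k.
$492k: truthful gives $45k, deviation gives $0k → loss $45k.
$464k: truthful gives $73k, deviation gives $0k → loss $73k.
$470k: truthful gives $67k, deviation gives $0k → loss $67k.
Maximum loss: $73k.

$73k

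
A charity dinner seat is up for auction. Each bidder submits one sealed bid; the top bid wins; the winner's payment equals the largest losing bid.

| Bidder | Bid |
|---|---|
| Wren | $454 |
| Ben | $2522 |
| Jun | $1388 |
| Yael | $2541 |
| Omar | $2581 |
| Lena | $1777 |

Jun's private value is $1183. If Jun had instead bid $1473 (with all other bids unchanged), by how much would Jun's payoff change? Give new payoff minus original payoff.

$0

The highest bid among the other bidders is $2581; Jun's bid doesn't change that.
Original bid $1388: Jun is not highest (top rival bid is $2581); payoff $0.
Alternative bid $1473: Jun is not highest (top rival bid is $2581); payoff $0.
Change in payoff = $0 − ($0) = $0.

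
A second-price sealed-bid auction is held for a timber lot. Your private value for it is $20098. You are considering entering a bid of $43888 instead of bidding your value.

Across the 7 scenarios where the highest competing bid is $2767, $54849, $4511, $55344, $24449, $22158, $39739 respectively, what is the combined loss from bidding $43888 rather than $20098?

The deviation costs you only when the competing bid falls strictly between $20098 and $43888; elsewhere both bids give the same outcome.
$2767: outcomes coincide → loss $0.
$54849: outcomes coincide → loss $0.
$4511: outcomes coincide → loss $0.
$55344: outcomes coincide → loss $0.
$24449: truthful payoff $0, deviation payoff −$4351 → loss $4351.
$22158: truthful payoff $0, deviation payoff −$2060 → loss $2060.
$39739: truthful payoff $0, deviation payoff −$19641 → loss $19641.
Total loss = $4351 + $2060 + $19641 = $26052.

$26052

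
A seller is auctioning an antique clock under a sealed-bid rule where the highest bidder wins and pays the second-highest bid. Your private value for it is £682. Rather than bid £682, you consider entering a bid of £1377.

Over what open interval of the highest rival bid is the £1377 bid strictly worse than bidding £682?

If the competing bid is below £682, both bids win at the same price — no difference.
If it is above £1377, both bids lose — no difference.
If it lies strictly between £682 and £1377, bidding your value loses (payoff 0) while bidding £1377 wins at a price above your value (payoff negative).
So the deviation strictly hurts on the open interval (£682, £1377).

(£682, £1377)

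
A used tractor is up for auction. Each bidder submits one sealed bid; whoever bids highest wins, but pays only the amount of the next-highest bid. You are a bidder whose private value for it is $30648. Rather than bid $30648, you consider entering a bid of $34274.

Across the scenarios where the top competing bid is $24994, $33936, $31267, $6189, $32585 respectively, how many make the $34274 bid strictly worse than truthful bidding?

The deviation hurts exactly when the highest competing bid lies strictly between $30648 and $34274 — overbidding then wins at a price above your value.
$24994: below both → same outcome either way.
$33936: inside the interval → strictly worse (loss $3288).
$31267: inside the interval → strictly worse (loss $619).
$6189: below both → same outcome either way.
$32585: inside the interval → strictly worse (loss $1937).
Count: 3.

3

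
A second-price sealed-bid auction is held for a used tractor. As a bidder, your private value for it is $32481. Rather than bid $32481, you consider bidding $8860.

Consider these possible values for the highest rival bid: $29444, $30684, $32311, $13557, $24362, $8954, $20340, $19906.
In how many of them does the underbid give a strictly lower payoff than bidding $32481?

The deviation hurts exactly when the highest competing bid lies strictly between $8860 and $32481 — underbidding then forfeits a profitable win.
$29444: inside the interval → strictly worse (loss $3037).
$30684: inside the interval → strictly worse (loss $1797).
$32311: inside the interval → strictly worse (loss $170).
$13557: inside the interval → strictly worse (loss $18924).
$24362: inside the interval → strictly worse (loss $8119).
$8954: inside the interval → strictly worse (loss $23527).
$20340: inside the interval → strictly worse (loss $12141).
$19906: inside the interval → strictly worse (loss $12575).
Count: 8.

8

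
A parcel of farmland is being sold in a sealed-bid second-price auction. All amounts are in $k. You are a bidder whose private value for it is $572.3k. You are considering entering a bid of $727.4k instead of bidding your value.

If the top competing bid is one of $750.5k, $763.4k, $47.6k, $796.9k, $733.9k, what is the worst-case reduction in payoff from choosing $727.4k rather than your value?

$750.5k: same outcome either way → loss $0k.
$763.4k: same outcome either way → loss $0k.
$47.6k: same outcome either way → loss $0k.
$796.9k: same outcome either way → loss $0k.
$733.9k: same outcome either way → loss $0k.
Maximum loss: $0k.

$0k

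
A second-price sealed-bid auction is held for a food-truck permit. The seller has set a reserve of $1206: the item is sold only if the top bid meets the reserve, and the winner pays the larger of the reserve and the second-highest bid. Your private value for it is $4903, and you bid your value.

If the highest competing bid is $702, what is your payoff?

$3697

Your bid $4903 is the highest and exceeds the reserve.
Price = max(second-highest bid, reserve) = max($702, $1206) = $1206.
Payoff = $4903 − $1206 = $3697.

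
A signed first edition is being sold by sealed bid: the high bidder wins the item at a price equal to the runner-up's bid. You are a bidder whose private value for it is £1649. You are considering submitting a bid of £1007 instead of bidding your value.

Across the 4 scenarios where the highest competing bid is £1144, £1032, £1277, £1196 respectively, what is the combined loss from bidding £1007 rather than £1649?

The deviation costs you only when the competing bid falls strictly between £1007 and £1649; elsewhere both bids give the same outcome.
£1144: truthful payoff £505, deviation payoff £0 → loss £505.
£1032: truthful payoff £617, deviation payoff £0 → loss £617.
£1277: truthful payoff £372, deviation payoff £0 → loss £372.
£1196: truthful payoff £453, deviation payoff £0 → loss £453.
Total loss = £505 + £617 + £372 + £453 = £1947.

£1947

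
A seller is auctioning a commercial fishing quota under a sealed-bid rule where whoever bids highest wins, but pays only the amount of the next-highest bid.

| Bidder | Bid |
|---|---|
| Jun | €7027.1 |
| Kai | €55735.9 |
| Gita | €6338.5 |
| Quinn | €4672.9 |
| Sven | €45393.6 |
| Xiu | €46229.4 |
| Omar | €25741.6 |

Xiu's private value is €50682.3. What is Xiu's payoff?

€0

Highest bid: Kai at €55735.9, so Kai wins.
Second-highest bid: Xiu at €46229.4 — that is the price the winner pays.
Xiu did not win, so Xiu pays nothing and receives nothing: payoff €0.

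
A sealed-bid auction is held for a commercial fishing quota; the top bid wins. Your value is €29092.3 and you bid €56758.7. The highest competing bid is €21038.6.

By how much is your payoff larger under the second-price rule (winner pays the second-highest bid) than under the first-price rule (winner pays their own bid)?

€35720.1

You have the highest bid, so you win under either rule.
Second-price: pay €21038.6 → payoff €8053.7.
First-price: pay your own bid €56758.7 → payoff −€27666.4.
Difference = €8053.7 − (−€27666.4) = €35720.1.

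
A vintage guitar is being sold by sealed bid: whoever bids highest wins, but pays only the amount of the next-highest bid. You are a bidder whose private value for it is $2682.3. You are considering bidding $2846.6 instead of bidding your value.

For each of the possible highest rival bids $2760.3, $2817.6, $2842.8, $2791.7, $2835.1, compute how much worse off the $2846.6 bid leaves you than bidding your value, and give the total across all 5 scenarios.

The deviation costs you only when the competing bid falls strictly between $2682.3 and $2846.6; elsewhere both bids give the same outcome.
$2760.3: truthful payoff $0, deviation payoff −$78 → loss $78.
$2817.6: truthful payoff $0, deviation payoff −$135.3 → loss $135.3.
$2842.8: truthful payoff $0, deviation payoff −$160.5 → loss $160.5.
$2791.7: truthful payoff $0, deviation payoff −$109.4 → loss $109.4.
$2835.1: truthful payoff $0, deviation payoff −$152.8 → loss $152.8.
Total loss = $78 + $135.3 + $160.5 + $109.4 + $152.8 = $636.
Truthful bidding weakly dominates here: raising your bid can only win items priced above your value, and lowering it can only forfeit items priced below.

$636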